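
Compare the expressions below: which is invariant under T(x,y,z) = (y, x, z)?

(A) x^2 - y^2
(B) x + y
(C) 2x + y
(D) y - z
B

Apply T(x,y,z) = (y, x, z) to each option, i.e. replace (x, y, z) by the transformed coordinates.
Substitute the transformed coordinates into each option and compare with the original:
(A) x^2 - y^2  ->  (y)^2 - (x)^2 = -x^2 + y^2   [differs from x^2 - y^2: not invariant]
(B) x + y  ->  (y) + (x) = x + y   [equals x + y: invariant]
(C) 2x + y  ->  2(y) + (x) = x + 2y   [differs from 2x + y: not invariant]
(D) y - z  ->  (x) - (z) = x - z   [differs from y - z: not invariant]

Only option (B), x + y, is unchanged by the transformation.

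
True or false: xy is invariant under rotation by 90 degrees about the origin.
False

Applying rotation by 90 degrees: x' = x*cos(90 degrees) - y*sin(90 degrees) = -y, y' = x*sin(90 degrees) + y*cos(90 degrees) = x

Substituting into xy:
(-y)(x)
= -xy

This differs from the original expression xy, so it is NOT invariant.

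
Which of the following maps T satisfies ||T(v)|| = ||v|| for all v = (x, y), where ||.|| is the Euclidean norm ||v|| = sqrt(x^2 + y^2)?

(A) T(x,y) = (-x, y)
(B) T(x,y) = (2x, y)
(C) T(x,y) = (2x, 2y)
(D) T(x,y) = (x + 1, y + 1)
A

A transformation preserves a norm if ||T(v)|| = ||v|| for every v; a single vector where the norm changes rules an option out.

(A) T(x,y) = (-x, y): preserves the norm -- it is an orthogonal map (a rotation/reflection), and (-x)^2 + (y)^2 simplifies to x^2 + y^2.
(B) T(x,y) = (2x, y): v = (1, 0) has norm sqrt((1)^2 + (0)^2) = 1, but T(v) = (2, 0) has norm 2 -- not preserved.
(C) T(x,y) = (2x, 2y): v = (1, 0) has norm sqrt((1)^2 + (0)^2) = 1, but T(v) = (2, 0) has norm 2 -- not preserved.
(D) T(x,y) = (x + 1, y + 1): v = (1, 0) has norm sqrt((1)^2 + (0)^2) = 1, but T(v) = (2, 1) has norm sqrt(5) -- not preserved.

Therefore the answer is (A).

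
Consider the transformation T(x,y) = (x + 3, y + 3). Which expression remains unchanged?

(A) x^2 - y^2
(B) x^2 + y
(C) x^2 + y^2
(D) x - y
D

An expression E(x,y) is invariant under T if E(T(x,y)) = E(x,y). Here T(x,y) = (x + 3, y + 3).
Substitute the transformed coordinates into each option and compare with the original:
(A) x^2 - y^2  ->  (x + 3)^2 - (y + 3)^2 = x^2 + 6x - y^2 - 6y   [differs from x^2 - y^2: not invariant]
(B) x^2 + y  ->  (x + 3)^2 + (y + 3) = x^2 + 6x + y + 12   [differs from x^2 + y: not invariant]
(C) x^2 + y^2  ->  (x + 3)^2 + (y + 3)^2 = x^2 + 6x + y^2 + 6y + 18   [differs from x^2 + y^2: not invariant]
(D) x - y  ->  (x + 3) - (y + 3) = x - y   [equals x - y: invariant]

Only option (D), x - y, is unchanged by the transformation.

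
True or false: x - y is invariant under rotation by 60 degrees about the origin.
False

Applying rotation by 60 degrees: x' = x*cos(60 degrees) - y*sin(60 degrees) = x/2 - sqrt(3)y/2, y' = x*sin(60 degrees) + y*cos(60 degrees) = sqrt(3)x/2 + y/2

Substituting into x - y:
(x/2 - sqrt(3)y/2) - (sqrt(3)x/2 + y/2)
= -sqrt(3)x/2 + x/2 - sqrt(3)y/2 - y/2

This differs from the original expression x - y, so it is NOT invariant.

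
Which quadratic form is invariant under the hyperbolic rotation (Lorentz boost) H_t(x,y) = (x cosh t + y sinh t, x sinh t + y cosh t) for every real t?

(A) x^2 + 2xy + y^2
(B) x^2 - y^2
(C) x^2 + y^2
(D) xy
B

Write x' = x cosh t + y sinh t, y' = x sinh t + y cosh t and substitute into each option:
(A) x^2 + 2xy + y^2: (x' + y')^2 with x' + y' = (x + y)(cosh t + sinh t) = (x + y)e^t, so it becomes (x + y)^2 e^(2t)   [not invariant for t != 0]
(B) x^2 - y^2: (x cosh t + y sinh t)^2 - (x sinh t + y cosh t)^2 = x^2(cosh^2 t - sinh^2 t) + 2xy(cosh t sinh t - sinh t cosh t) + y^2(sinh^2 t - cosh^2 t) = x^2 - y^2   [invariant, using cosh^2 t - sinh^2 t = 1]
(C) x^2 + y^2: (x cosh t + y sinh t)^2 + (x sinh t + y cosh t)^2 = (x^2 + y^2)(cosh^2 t + sinh^2 t) + 4xy sinh t cosh t = (x^2 + y^2) cosh 2t + 2xy sinh 2t   [not invariant for t != 0]
(D) xy: (x cosh t + y sinh t)(x sinh t + y cosh t) = xy(cosh^2 t + sinh^2 t) + (x^2 + y^2) sinh t cosh t = xy cosh 2t + (x^2 + y^2)(sinh 2t)/2   [not invariant for t != 0]

Only (B) x^2 - y^2 is unchanged; it is the Minkowski form preserved by Lorentz boosts, just as x^2 + y^2 is preserved by ordinary rotations.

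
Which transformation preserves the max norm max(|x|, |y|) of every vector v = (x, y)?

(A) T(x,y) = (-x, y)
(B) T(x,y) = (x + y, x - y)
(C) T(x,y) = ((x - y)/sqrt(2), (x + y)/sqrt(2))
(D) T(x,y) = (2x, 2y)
A

A transformation preserves a norm if ||T(v)|| = ||v|| for every v; a single vector where the norm changes rules an option out.

(A) T(x,y) = (-x, y): preserves the norm -- it only permutes the coordinates and/or flips signs, which leaves max(|x|, |y|) unchanged.
(B) T(x,y) = (x + y, x - y): v = (1, 1) has norm max(|1|, |1|) = 1, but T(v) = (2, 0) has norm 2 -- not preserved.
(C) T(x,y) = ((x - y)/sqrt(2), (x + y)/sqrt(2)): v = (1, 0) has norm max(|1|, |0|) = 1, but T(v) = (sqrt(2)/2, sqrt(2)/2) has norm sqrt(2)/2 -- not preserved.
(D) T(x,y) = (2x, 2y): v = (1, 0) has norm max(|1|, |0|) = 1, but T(v) = (2, 0) has norm 2 -- not preserved.

Therefore the answer is (A).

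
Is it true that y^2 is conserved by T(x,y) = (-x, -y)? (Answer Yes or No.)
Yes

Substitute T(x,y) = (-x, -y) into the expression and compare with the original.

Original: y^2
After applying T: (-y)^2 = y^2

This is identical to the original y^2, so the expression is invariant.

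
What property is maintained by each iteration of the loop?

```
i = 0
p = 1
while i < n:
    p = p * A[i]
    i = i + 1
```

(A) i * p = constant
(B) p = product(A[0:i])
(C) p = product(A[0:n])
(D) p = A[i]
B

A loop invariant must hold before the first iteration and be re-established by every execution of the body.

(B) p = product(A[0:i]): Initially i = 0 and p = 1 = product of the empty slice A[0:0]. If p = product(A[0:i]) holds at the top of an iteration, the body sets p to product(A[0:i]) * A[i] = product(A[0:i+1]) and then i to i+1, so the property is restored. At exit i = n, giving p = product(A[0:n]).

The other options fail:
(A) i * p = constant: initially i * p = 0, but after one iteration it is 1 * A[0], which is nonzero in general.
(C) p = product(A[0:n]): false before the loop (p = 1, not the full product) -- it only becomes true at exit.
(D) p = A[i]: after the first iteration p = A[0] but i = 1; in general p is a product of several elements, not a single one.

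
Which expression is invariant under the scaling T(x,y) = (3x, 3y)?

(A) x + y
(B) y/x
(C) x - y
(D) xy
B

Under the uniform scaling T(x,y) = (3x, 3y):
Substitute the transformed coordinates into each option and compare with the original:
(A) x + y  ->  (3x) + (3y) = 3x + 3y   [differs from x + y: not invariant]
(B) y/x  ->  (3y)/(3x) = y/x   [equals y/x: invariant]
(C) x - y  ->  (3x) - (3y) = 3x - 3y   [differs from x - y: not invariant]
(D) xy  ->  (3x)(3y) = 9xy   [differs from xy: not invariant]

Only option (B), y/x, is unchanged by the transformation.
The common factor 3 cancels in a ratio of coordinates, while sums, products and sums of squares pick up factors of 3 or 9.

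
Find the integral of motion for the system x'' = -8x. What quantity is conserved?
E = (x')^2 + 8x^2

Multiply the equation by x':
x' * x'' = -8x * x'
The left side is d/dt[(x')^2/2] and the right side is d/dt[-8x^2/2], so
d/dt[(x')^2/2 + 8x^2/2] = 0, i.e. (x')^2/2 + 8x^2/2 = constant.
Multiplying by 2, the integral of motion is E = (x')^2 + 8x^2.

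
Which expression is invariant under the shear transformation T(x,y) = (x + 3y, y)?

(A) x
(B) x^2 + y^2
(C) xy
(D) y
D

Under the shear T(x,y) = (x + 3y, y):
Substitute the transformed coordinates into each option and compare with the original:
(A) x  ->  (x + 3y) = x + 3y   [differs from x: not invariant]
(B) x^2 + y^2  ->  (x + 3y)^2 + (y)^2 = x^2 + 6xy + 10y^2   [differs from x^2 + y^2: not invariant]
(C) xy  ->  (x + 3y)(y) = xy + 3y^2   [differs from xy: not invariant]
(D) y  ->  (y) = y   [equals y: invariant]

Only option (D), y, is unchanged by the transformation.
A horizontal shear moves points parallel to the x-axis, so the y-coordinate (and any function of y alone) is unchanged.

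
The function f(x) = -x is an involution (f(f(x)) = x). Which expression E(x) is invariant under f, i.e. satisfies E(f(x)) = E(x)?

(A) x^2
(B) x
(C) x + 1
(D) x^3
A

Replace x by f(x) = -x in each option and simplify. As a quick numerical cross-check, also compare E(3) with E(f(3)) = E(-3).

(A) x^2  ->  (-x)^2, which simplifies back to x^2; check: E(3) = 9, E(-3) = 9.   [invariant]
(B) x  ->  (-x) = -x; check: E(3) = 3 but E(-3) = -3.   [not invariant]
(C) x + 1  ->  (-x) + 1 = 1 - x; check: E(3) = 4 but E(-3) = -2.   [not invariant]
(D) x^3  ->  (-x)^3 = -x^3; check: E(3) = 27 but E(-3) = -27.   [not invariant]

Only (A) is unchanged. E is symmetric under swapping x with f(x) = -x, which is exactly what an involution does.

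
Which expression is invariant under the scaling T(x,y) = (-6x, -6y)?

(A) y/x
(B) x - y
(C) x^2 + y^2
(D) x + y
A

Under the uniform scaling T(x,y) = (-6x, -6y):
Substitute the transformed coordinates into each option and compare with the original:
(A) y/x  ->  (-6y)/(-6x) = y/x   [equals y/x: invariant]
(B) x - y  ->  (-6x) - (-6y) = -6x + 6y   [differs from x - y: not invariant]
(C) x^2 + y^2  ->  (-6x)^2 + (-6y)^2 = 36x^2 + 36y^2   [differs from x^2 + y^2: not invariant]
(D) x + y  ->  (-6x) + (-6y) = -6x - 6y   [differs from x + y: not invariant]

Only option (A), y/x, is unchanged by the transformation.
The common factor -6 cancels in a ratio of coordinates, while sums, products and sums of squares pick up factors of -6 or 36.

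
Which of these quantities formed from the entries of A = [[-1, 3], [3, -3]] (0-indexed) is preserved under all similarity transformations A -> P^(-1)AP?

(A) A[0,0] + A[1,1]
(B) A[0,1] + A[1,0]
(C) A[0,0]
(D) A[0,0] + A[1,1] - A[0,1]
A

A[0,0] + A[1,1] is the trace of A. By the cyclic property of the trace, tr(P^(-1)AP) = tr(APP^(-1)) = tr(A), so it is the same for every matrix similar to A.

The other combinations are not similarity invariants. For example, take P = [[1, 1], [0, 1]] (det P = 1), so P^(-1) = [[1, -1], [0, 1]] and
B = P^(-1)AP = [[-4, 2], [3, 0]].
Evaluating each option on A and on B:
(A) A[0,0] + A[1,1]: -4 for A, -4 for B -> unchanged
(B) A[0,1] + A[1,0]: 6 for A, 5 for B -> changes
(C) A[0,0]: -1 for A, -4 for B -> changes
(D) A[0,0] + A[1,1] - A[0,1]: -7 for A, -6 for B -> changes

Only (A) A[0,0] + A[1,1] = -4 survives (and it does so for every P, not just this one), so it is the invariant.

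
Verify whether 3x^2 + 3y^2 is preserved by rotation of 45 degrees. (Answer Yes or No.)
Yes

Applying rotation by 45 degrees: x' = x*cos(45 degrees) - y*sin(45 degrees) = sqrt(2)x/2 - sqrt(2)y/2, y' = x*sin(45 degrees) + y*cos(45 degrees) = sqrt(2)x/2 + sqrt(2)y/2

Substituting into 3x^2 + 3y^2:
3(sqrt(2)x/2 - sqrt(2)y/2)^2 + 3(sqrt(2)x/2 + sqrt(2)y/2)^2
= 3x^2 + 3y^2

This equals the original expression 3x^2 + 3y^2, so it IS invariant.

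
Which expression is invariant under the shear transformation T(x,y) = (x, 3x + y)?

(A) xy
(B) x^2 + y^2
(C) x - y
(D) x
D

Under the shear T(x,y) = (x, 3x + y):
Substitute the transformed coordinates into each option and compare with the original:
(A) xy  ->  (x)(3x + y) = 3x^2 + xy   [differs from xy: not invariant]
(B) x^2 + y^2  ->  (x)^2 + (3x + y)^2 = 10x^2 + 6xy + y^2   [differs from x^2 + y^2: not invariant]
(C) x - y  ->  (x) - (3x + y) = -2x - y   [differs from x - y: not invariant]
(D) x  ->  (x) = x   [equals x: invariant]

Only option (D), x, is unchanged by the transformation.
A vertical shear moves points parallel to the y-axis, so the x-coordinate (and any function of x alone) is unchanged.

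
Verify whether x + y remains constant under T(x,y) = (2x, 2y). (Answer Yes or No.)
No

Substitute T(x,y) = (2x, 2y) into the expression and compare with the original.

Original: x + y
After applying T: (2x) + (2y) = 2x + 2y

This differs from the original x + y (difference: x + y), so the expression is NOT invariant.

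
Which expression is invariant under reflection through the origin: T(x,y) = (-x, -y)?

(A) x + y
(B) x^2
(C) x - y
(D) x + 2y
B

The map is reflection through the origin: T(x,y) = (-x, -y).
Substitute the transformed coordinates into each option and compare with the original:
(A) x + y  ->  (-x) + (-y) = -x - y   [differs from x + y: not invariant]
(B) x^2  ->  (-x)^2 = x^2   [equals x^2: invariant]
(C) x - y  ->  (-x) - (-y) = -x + y   [differs from x - y: not invariant]
(D) x + 2y  ->  (-x) + 2(-y) = -x - 2y   [differs from x + 2y: not invariant]

Only option (B), x^2, is unchanged by the transformation.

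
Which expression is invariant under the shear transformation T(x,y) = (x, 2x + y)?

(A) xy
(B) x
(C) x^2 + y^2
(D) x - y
B

Under the shear T(x,y) = (x, 2x + y):
Substitute the transformed coordinates into each option and compare with the original:
(A) xy  ->  (x)(2x + y) = 2x^2 + xy   [differs from xy: not invariant]
(B) x  ->  (x) = x   [equals x: invariant]
(C) x^2 + y^2  ->  (x)^2 + (2x + y)^2 = 5x^2 + 4xy + y^2   [differs from x^2 + y^2: not invariant]
(D) x - y  ->  (x) - (2x + y) = -x - y   [differs from x - y: not invariant]

Only option (B), x, is unchanged by the transformation.
A vertical shear moves points parallel to the y-axis, so the x-coordinate (and any function of x alone) is unchanged.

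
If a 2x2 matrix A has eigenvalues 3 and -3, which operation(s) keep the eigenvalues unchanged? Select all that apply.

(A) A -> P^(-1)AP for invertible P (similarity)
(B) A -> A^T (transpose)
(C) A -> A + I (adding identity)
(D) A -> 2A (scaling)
A and B

Eigenvalues are preserved by:
1. Similarity transformations: A -> P^(-1)AP (same characteristic polynomial)
2. Transpose: A^T has the same eigenvalues as A

Eigenvalues are NOT preserved by:
- Adding identity: eigenvalues become 3+1, -3+1
- Scaling: eigenvalues become 6, -6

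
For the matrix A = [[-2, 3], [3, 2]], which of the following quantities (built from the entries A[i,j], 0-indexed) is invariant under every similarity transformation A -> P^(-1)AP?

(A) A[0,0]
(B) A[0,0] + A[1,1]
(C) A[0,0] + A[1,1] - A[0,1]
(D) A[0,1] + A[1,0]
B

A[0,0] + A[1,1] is the trace of A. By the cyclic property of the trace, tr(P^(-1)AP) = tr(APP^(-1)) = tr(A), so it is the same for every matrix similar to A.

The other combinations are not similarity invariants. For example, take P = [[1, 1], [0, 1]] (det P = 1), so P^(-1) = [[1, -1], [0, 1]] and
B = P^(-1)AP = [[-5, -4], [3, 5]].
Evaluating each option on A and on B:
(A) A[0,0]: -2 for A, -5 for B -> changes
(B) A[0,0] + A[1,1]: 0 for A, 0 for B -> unchanged
(C) A[0,0] + A[1,1] - A[0,1]: -3 for A, 4 for B -> changes
(D) A[0,1] + A[1,0]: 6 for A, -1 for B -> changes

Only (B) A[0,0] + A[1,1] = 0 survives (and it does so for every P, not just this one), so it is the invariant.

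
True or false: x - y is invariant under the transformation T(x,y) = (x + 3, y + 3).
True

Substitute T(x,y) = (x + 3, y + 3) into the expression and compare with the original.

Original: x - y
After applying T: (x + 3) - (y + 3) = x - y

This is identical to the original x - y, so the expression is invariant.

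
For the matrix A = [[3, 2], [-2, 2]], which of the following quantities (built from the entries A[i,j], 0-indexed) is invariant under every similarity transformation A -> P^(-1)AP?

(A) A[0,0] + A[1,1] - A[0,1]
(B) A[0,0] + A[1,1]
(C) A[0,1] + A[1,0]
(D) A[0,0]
B

A[0,0] + A[1,1] is the trace of A. By the cyclic property of the trace, tr(P^(-1)AP) = tr(APP^(-1)) = tr(A), so it is the same for every matrix similar to A.

The other combinations are not similarity invariants. For example, take P = [[1, 1], [1, 2]] (det P = 1), so P^(-1) = [[2, -1], [-1, 1]] and
B = P^(-1)AP = [[10, 12], [-5, -5]].
Evaluating each option on A and on B:
(A) A[0,0] + A[1,1] - A[0,1]: 3 for A, -7 for B -> changes
(B) A[0,0] + A[1,1]: 5 for A, 5 for B -> unchanged
(C) A[0,1] + A[1,0]: 0 for A, 7 for B -> changes
(D) A[0,0]: 3 for A, 10 for B -> changes

Only (B) A[0,0] + A[1,1] = 5 survives (and it does so for every P, not just this one), so it is the invariant.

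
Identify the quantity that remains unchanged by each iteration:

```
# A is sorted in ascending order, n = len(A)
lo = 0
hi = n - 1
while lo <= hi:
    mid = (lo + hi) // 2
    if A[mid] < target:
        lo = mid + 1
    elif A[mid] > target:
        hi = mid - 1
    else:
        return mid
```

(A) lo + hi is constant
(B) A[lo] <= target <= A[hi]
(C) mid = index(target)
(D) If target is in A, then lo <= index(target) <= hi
D

A loop invariant must hold before the first iteration and be re-established by every execution of the body.

(D) If target is in A, then lo <= index(target) <= hi: Before the loop [lo, hi] = [0, n-1] covers every index. When A[mid] < target, sortedness puts target strictly to the right of mid, so setting lo = mid + 1 keeps index(target) in [lo, hi]; symmetrically for hi = mid - 1. Hence 'if target is in A then lo <= index(target) <= hi' holds after every iteration, and when lo > hi it proves target is absent.

The other options fail:
(A) lo + hi is constant: each iteration moves exactly one of lo, hi, so lo + hi changes (e.g. 0 + (n-1) becomes (mid+1) + (n-1)).
(B) A[lo] <= target <= A[hi]: fails when target is not in A (e.g. target < A[0] already violates it before the loop), so it is not maintained in general.
(C) mid = index(target): mid is just the current probe; it equals index(target) only on the iteration that returns.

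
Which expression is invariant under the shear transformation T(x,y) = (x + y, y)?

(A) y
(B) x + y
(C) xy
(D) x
A

Under the shear T(x,y) = (x + y, y):
Substitute the transformed coordinates into each option and compare with the original:
(A) y  ->  (y) = y   [equals y: invariant]
(B) x + y  ->  (x + y) + (y) = x + 2y   [differs from x + y: not invariant]
(C) xy  ->  (x + y)(y) = xy + y^2   [differs from xy: not invariant]
(D) x  ->  (x + y) = x + y   [differs from x: not invariant]

Only option (A), y, is unchanged by the transformation.
A horizontal shear moves points parallel to the x-axis, so the y-coordinate (and any function of y alone) is unchanged.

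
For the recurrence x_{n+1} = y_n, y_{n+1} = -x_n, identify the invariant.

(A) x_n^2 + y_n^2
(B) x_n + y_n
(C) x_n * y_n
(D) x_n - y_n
A

For the recurrence x_{n+1} = y_n, y_{n+1} = -x_n:

x_{n+1}^2 + y_{n+1}^2 = y_n^2 + (-x_n)^2 = x_n^2 + y_n^2
The sum of squares is conserved (like energy in a harmonic oscillator).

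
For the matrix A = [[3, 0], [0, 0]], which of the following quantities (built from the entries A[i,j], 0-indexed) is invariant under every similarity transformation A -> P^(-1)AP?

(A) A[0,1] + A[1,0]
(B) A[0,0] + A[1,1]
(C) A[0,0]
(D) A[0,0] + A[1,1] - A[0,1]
B

A[0,0] + A[1,1] is the trace of A. By the cyclic property of the trace, tr(P^(-1)AP) = tr(APP^(-1)) = tr(A), so it is the same for every matrix similar to A.

The other combinations are not similarity invariants. For example, take P = [[1, 1], [1, 2]] (det P = 1), so P^(-1) = [[2, -1], [-1, 1]] and
B = P^(-1)AP = [[6, 6], [-3, -3]].
Evaluating each option on A and on B:
(A) A[0,1] + A[1,0]: 0 for A, 3 for B -> changes
(B) A[0,0] + A[1,1]: 3 for A, 3 for B -> unchanged
(C) A[0,0]: 3 for A, 6 for B -> changes
(D) A[0,0] + A[1,1] - A[0,1]: 3 for A, -3 for B -> changes

Only (B) A[0,0] + A[1,1] = 3 survives (and it does so for every P, not just this one), so it is the invariant.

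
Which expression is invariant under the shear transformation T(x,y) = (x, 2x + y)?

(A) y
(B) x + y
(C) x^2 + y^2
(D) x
D

Under the shear T(x,y) = (x, 2x + y):
Substitute the transformed coordinates into each option and compare with the original:
(A) y  ->  (2x + y) = 2x + y   [differs from y: not invariant]
(B) x + y  ->  (x) + (2x + y) = 3x + y   [differs from x + y: not invariant]
(C) x^2 + y^2  ->  (x)^2 + (2x + y)^2 = 5x^2 + 4xy + y^2   [differs from x^2 + y^2: not invariant]
(D) x  ->  (x) = x   [equals x: invariant]

Only option (D), x, is unchanged by the transformation.
A vertical shear moves points parallel to the y-axis, so the x-coordinate (and any function of x alone) is unchanged.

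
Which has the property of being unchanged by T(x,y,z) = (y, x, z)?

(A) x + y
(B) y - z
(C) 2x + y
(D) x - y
A

Apply T(x,y,z) = (y, x, z) to each option, i.e. replace (x, y, z) by the transformed coordinates.
Substitute the transformed coordinates into each option and compare with the original:
(A) x + y  ->  (y) + (x) = x + y   [equals x + y: invariant]
(B) y - z  ->  (x) - (z) = x - z   [differs from y - z: not invariant]
(C) 2x + y  ->  2(y) + (x) = x + 2y   [differs from 2x + y: not invariant]
(D) x - y  ->  (y) - (x) = -x + y   [differs from x - y: not invariant]

Only option (A), x + y, is unchanged by the transformation.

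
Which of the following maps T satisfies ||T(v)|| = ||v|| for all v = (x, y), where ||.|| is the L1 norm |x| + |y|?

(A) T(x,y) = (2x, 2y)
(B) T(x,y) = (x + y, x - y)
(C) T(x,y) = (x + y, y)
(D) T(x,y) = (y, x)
D

A transformation preserves a norm if ||T(v)|| = ||v|| for every v; a single vector where the norm changes rules an option out.

(A) T(x,y) = (2x, 2y): v = (1, 0) has norm |1| + |0| = 1, but T(v) = (2, 0) has norm 2 -- not preserved.
(B) T(x,y) = (x + y, x - y): v = (1, 0) has norm |1| + |0| = 1, but T(v) = (1, 1) has norm 2 -- not preserved.
(C) T(x,y) = (x + y, y): v = (0, 1) has norm |0| + |1| = 1, but T(v) = (1, 1) has norm 2 -- not preserved.
(D) T(x,y) = (y, x): preserves the norm -- it only permutes the coordinates and/or flips signs, which leaves |x| + |y| unchanged.

Therefore the answer is (D).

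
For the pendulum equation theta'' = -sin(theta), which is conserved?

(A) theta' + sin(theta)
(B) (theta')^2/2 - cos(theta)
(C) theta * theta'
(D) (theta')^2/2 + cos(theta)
B

A first integral I satisfies dI/dt = 0 along every solution. Differentiate each option and use the equation of motion:
(A) d/dt[theta' + sin(theta)] = theta'' + cos(theta) theta' = -sin(theta) + theta' cos(theta), not identically 0
(B) d/dt[(theta')^2/2 - cos(theta)] = theta' theta'' + sin(theta) theta' = theta'(-sin(theta)) + theta' sin(theta) = 0
(C) d/dt[theta * theta'] = (theta')^2 + theta theta'' = (theta')^2 - theta sin(theta), not identically 0
(D) d/dt[(theta')^2/2 + cos(theta)] = theta' theta'' - sin(theta) theta' = -2 theta' sin(theta), not identically 0

Only (B) has zero time-derivative. This is the total energy: kinetic (theta')^2/2 plus potential -cos(theta).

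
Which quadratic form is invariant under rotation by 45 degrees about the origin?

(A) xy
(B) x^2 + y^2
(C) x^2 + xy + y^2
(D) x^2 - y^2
B

Rotation by 45 degrees sends (x, y) to (sqrt(2)x/2 - sqrt(2)y/2, sqrt(2)x/2 + sqrt(2)y/2).
Substitute the transformed coordinates into each option and compare with the original:
(A) xy  ->  (sqrt(2)x/2 - sqrt(2)y/2)(sqrt(2)x/2 + sqrt(2)y/2) = x^2/2 - y^2/2   [differs from xy: not invariant]
(B) x^2 + y^2  ->  (sqrt(2)x/2 - sqrt(2)y/2)^2 + (sqrt(2)x/2 + sqrt(2)y/2)^2 = x^2 + y^2   [equals x^2 + y^2: invariant]
(C) x^2 + xy + y^2  ->  (sqrt(2)x/2 - sqrt(2)y/2)^2 + (sqrt(2)x/2 - sqrt(2)y/2)(sqrt(2)x/2 + sqrt(2)y/2) + (sqrt(2)x/2 + sqrt(2)y/2)^2 = 3x^2/2 + y^2/2   [differs from x^2 + xy + y^2: not invariant]
(D) x^2 - y^2  ->  (sqrt(2)x/2 - sqrt(2)y/2)^2 - (sqrt(2)x/2 + sqrt(2)y/2)^2 = -2xy   [differs from x^2 - y^2: not invariant]

Only option (B), x^2 + y^2, is unchanged by the transformation.
x^2 + y^2 is the squared distance from the origin, which rotations preserve.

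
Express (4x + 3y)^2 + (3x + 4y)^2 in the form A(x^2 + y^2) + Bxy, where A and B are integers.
25(x^2 + y^2) + 48xy

Expanding: (4x + 3y)^2 = 16x^2 + 24xy + 9y^2
(3x + 4y)^2 = 9x^2 + 24xy + 16y^2
Sum = (16+9)(x^2+y^2) + 48xy = 25(x^2 + y^2) + 48xy
This is symmetric in x and y.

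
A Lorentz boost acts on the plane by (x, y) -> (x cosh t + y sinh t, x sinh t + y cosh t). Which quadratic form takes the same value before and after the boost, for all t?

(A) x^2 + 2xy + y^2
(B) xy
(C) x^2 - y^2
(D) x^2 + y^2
C

Write x' = x cosh t + y sinh t, y' = x sinh t + y cosh t and substitute into each option:
(A) x^2 + 2xy + y^2: (x' + y')^2 with x' + y' = (x + y)(cosh t + sinh t) = (x + y)e^t, so it becomes (x + y)^2 e^(2t)   [not invariant for t != 0]
(B) xy: (x cosh t + y sinh t)(x sinh t + y cosh t) = xy(cosh^2 t + sinh^2 t) + (x^2 + y^2) sinh t cosh t = xy cosh 2t + (x^2 + y^2)(sinh 2t)/2   [not invariant for t != 0]
(C) x^2 - y^2: (x cosh t + y sinh t)^2 - (x sinh t + y cosh t)^2 = x^2(cosh^2 t - sinh^2 t) + 2xy(cosh t sinh t - sinh t cosh t) + y^2(sinh^2 t - cosh^2 t) = x^2 - y^2   [invariant, using cosh^2 t - sinh^2 t = 1]
(D) x^2 + y^2: (x cosh t + y sinh t)^2 + (x sinh t + y cosh t)^2 = (x^2 + y^2)(cosh^2 t + sinh^2 t) + 4xy sinh t cosh t = (x^2 + y^2) cosh 2t + 2xy sinh 2t   [not invariant for t != 0]

Only (C) x^2 - y^2 is unchanged; it is the Minkowski form preserved by Lorentz boosts, just as x^2 + y^2 is preserved by ordinary rotations.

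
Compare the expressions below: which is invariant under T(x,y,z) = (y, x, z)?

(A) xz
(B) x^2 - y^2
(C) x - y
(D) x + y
D

Apply T(x,y,z) = (y, x, z) to each option, i.e. replace (x, y, z) by the transformed coordinates.
Substitute the transformed coordinates into each option and compare with the original:
(A) xz  ->  (y)(z) = yz   [differs from xz: not invariant]
(B) x^2 - y^2  ->  (y)^2 - (x)^2 = -x^2 + y^2   [differs from x^2 - y^2: not invariant]
(C) x - y  ->  (y) - (x) = -x + y   [differs from x - y: not invariant]
(D) x + y  ->  (y) + (x) = x + y   [equals x + y: invariant]

Only option (D), x + y, is unchanged by the transformation.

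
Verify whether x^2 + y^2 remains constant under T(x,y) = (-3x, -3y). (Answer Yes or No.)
No

Substitute T(x,y) = (-3x, -3y) into the expression and compare with the original.

Original: x^2 + y^2
After applying T: (-3x)^2 + (-3y)^2 = 9x^2 + 9y^2

This differs from the original x^2 + y^2 (difference: 8x^2 + 8y^2), so the expression is NOT invariant.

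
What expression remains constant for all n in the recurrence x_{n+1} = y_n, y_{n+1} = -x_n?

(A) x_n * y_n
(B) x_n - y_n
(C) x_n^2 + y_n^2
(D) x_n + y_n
C

For the recurrence x_{n+1} = y_n, y_{n+1} = -x_n:

x_{n+1}^2 + y_{n+1}^2 = y_n^2 + (-x_n)^2 = x_n^2 + y_n^2
The sum of squares is conserved (like energy in a harmonic oscillator).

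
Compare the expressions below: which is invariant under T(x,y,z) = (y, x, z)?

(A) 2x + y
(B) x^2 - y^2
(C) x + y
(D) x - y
C

Apply T(x,y,z) = (y, x, z) to each option, i.e. replace (x, y, z) by the transformed coordinates.
Substitute the transformed coordinates into each option and compare with the original:
(A) 2x + y  ->  2(y) + (x) = x + 2y   [differs from 2x + y: not invariant]
(B) x^2 - y^2  ->  (y)^2 - (x)^2 = -x^2 + y^2   [differs from x^2 - y^2: not invariant]
(C) x + y  ->  (y) + (x) = x + y   [equals x + y: invariant]
(D) x - y  ->  (y) - (x) = -x + y   [differs from x - y: not invariant]

Only option (C), x + y, is unchanged by the transformation.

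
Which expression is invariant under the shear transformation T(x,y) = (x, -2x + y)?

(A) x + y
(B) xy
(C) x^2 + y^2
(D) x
D

Under the shear T(x,y) = (x, -2x + y):
Substitute the transformed coordinates into each option and compare with the original:
(A) x + y  ->  (x) + (-2x + y) = -x + y   [differs from x + y: not invariant]
(B) xy  ->  (x)(-2x + y) = -2x^2 + xy   [differs from xy: not invariant]
(C) x^2 + y^2  ->  (x)^2 + (-2x + y)^2 = 5x^2 - 4xy + y^2   [differs from x^2 + y^2: not invariant]
(D) x  ->  (x) = x   [equals x: invariant]

Only option (D), x, is unchanged by the transformation.
A vertical shear moves points parallel to the y-axis, so the x-coordinate (and any function of x alone) is unchanged.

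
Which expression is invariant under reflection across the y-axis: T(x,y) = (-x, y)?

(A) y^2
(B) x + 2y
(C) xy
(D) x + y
A

The map is reflection across the y-axis: T(x,y) = (-x, y).
Substitute the transformed coordinates into each option and compare with the original:
(A) y^2  ->  (y)^2 = y^2   [equals y^2: invariant]
(B) x + 2y  ->  (-x) + 2(y) = -x + 2y   [differs from x + 2y: not invariant]
(C) xy  ->  (-x)(y) = -xy   [differs from xy: not invariant]
(D) x + y  ->  (-x) + (y) = -x + y   [differs from x + y: not invariant]

Only option (A), y^2, is unchanged by the transformation.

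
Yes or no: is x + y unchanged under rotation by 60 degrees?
No

Applying rotation by 60 degrees: x' = x*cos(60 degrees) - y*sin(60 degrees) = x/2 - sqrt(3)y/2, y' = x*sin(60 degrees) + y*cos(60 degrees) = sqrt(3)x/2 + y/2

Substituting into x + y:
(x/2 - sqrt(3)y/2) + (sqrt(3)x/2 + y/2)
= x/2 + sqrt(3)x/2 - sqrt(3)y/2 + y/2

This differs from the original expression x + y, so it is NOT invariant.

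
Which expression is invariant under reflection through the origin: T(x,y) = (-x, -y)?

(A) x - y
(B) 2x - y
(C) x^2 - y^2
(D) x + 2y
C

The map is reflection through the origin: T(x,y) = (-x, -y).
Substitute the transformed coordinates into each option and compare with the original:
(A) x - y  ->  (-x) - (-y) = -x + y   [differs from x - y: not invariant]
(B) 2x - y  ->  2(-x) - (-y) = -2x + y   [differs from 2x - y: not invariant]
(C) x^2 - y^2  ->  (-x)^2 - (-y)^2 = x^2 - y^2   [equals x^2 - y^2: invariant]
(D) x + 2y  ->  (-x) + 2(-y) = -x - 2y   [differs from x + 2y: not invariant]

Only option (C), x^2 - y^2, is unchanged by the transformation.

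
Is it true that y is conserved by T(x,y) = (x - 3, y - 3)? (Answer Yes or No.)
No

Substitute T(x,y) = (x - 3, y - 3) into the expression and compare with the original.

Original: y
After applying T: (y - 3) = y - 3

This differs from the original y (difference: -3), so the expression is NOT invariant.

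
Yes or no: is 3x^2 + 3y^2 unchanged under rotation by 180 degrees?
Yes

Applying rotation by 180 degrees: x' = x*cos(180 degrees) - y*sin(180 degrees) = -x, y' = x*sin(180 degrees) + y*cos(180 degrees) = -y

Substituting into 3x^2 + 3y^2:
3(-x)^2 + 3(-y)^2
= 3x^2 + 3y^2

This equals the original expression 3x^2 + 3y^2, so it IS invariant.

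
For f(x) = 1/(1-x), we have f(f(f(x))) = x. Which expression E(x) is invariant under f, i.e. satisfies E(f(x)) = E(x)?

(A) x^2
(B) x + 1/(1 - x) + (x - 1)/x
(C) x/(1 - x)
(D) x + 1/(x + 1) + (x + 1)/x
B

Replace x by f(x) = 1/(1 - x) in each option and simplify. As a quick numerical cross-check, also compare E(5) with E(f(5)) = E(-1/4).

(A) x^2  ->  (1/(1 - x))^2 = (x - 1)^(-2); check: E(5) = 25 but E(-1/4) = 1/16.   [not invariant]
(B) x + 1/(1 - x) + (x - 1)/x  ->  (1/(1 - x)) + 1/(1 - (1/(1 - x))) + ((1/(1 - x)) - 1)/(1/(1 - x)), which simplifies back to x + 1/(1 - x) + (x - 1)/x; check: E(5) = 111/20, E(-1/4) = 111/20.   [invariant]
(C) x/(1 - x)  ->  (1/(1 - x))/(1 - (1/(1 - x))) = -1/x; check: E(5) = -5/4 but E(-1/4) = -1/5.   [not invariant]
(D) x + 1/(x + 1) + (x + 1)/x  ->  (1/(1 - x)) + 1/((1/(1 - x)) + 1) + ((1/(1 - x)) + 1)/(1/(1 - x)) = (-x^3 + 6x^2 - 11x + 7)/(x^2 - 3x + 2); check: E(5) = 191/30 but E(-1/4) = -23/12.   [not invariant]

Only (B) is unchanged. Indeed f(f(x)) = 1/(1 - 1/(1-x)) = (1-x)/(-x) = (x-1)/x, so E(x) = x + f(x) + f(f(x)) is the sum over the whole 3-cycle; applying f just permutes the three terms cyclically (x -> f(x) -> f(f(x)) -> x), leaving the sum unchanged.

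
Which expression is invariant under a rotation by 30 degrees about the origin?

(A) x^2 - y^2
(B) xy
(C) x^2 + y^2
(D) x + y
C

A rotation by 30 degrees sends (x, y) to (sqrt(3)x/2 - y/2, x/2 + sqrt(3)y/2).
Substitute the transformed coordinates into each option and compare with the original:
(A) x^2 - y^2  ->  (sqrt(3)x/2 - y/2)^2 - (x/2 + sqrt(3)y/2)^2 = x^2/2 - sqrt(3)xy - y^2/2   [differs from x^2 - y^2: not invariant]
(B) xy  ->  (sqrt(3)x/2 - y/2)(x/2 + sqrt(3)y/2) = sqrt(3)x^2/4 + xy/2 - sqrt(3)y^2/4   [differs from xy: not invariant]
(C) x^2 + y^2  ->  (sqrt(3)x/2 - y/2)^2 + (x/2 + sqrt(3)y/2)^2 = x^2 + y^2   [equals x^2 + y^2: invariant]
(D) x + y  ->  (sqrt(3)x/2 - y/2) + (x/2 + sqrt(3)y/2) = x/2 + sqrt(3)x/2 - y/2 + sqrt(3)y/2   [differs from x + y: not invariant]

Only option (C), x^2 + y^2, is unchanged by the transformation.
Geometrically, x^2 + y^2 is the squared distance from the origin, which every rotation about the origin preserves.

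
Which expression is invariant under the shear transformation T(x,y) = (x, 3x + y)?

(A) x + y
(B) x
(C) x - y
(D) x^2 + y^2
B

Under the shear T(x,y) = (x, 3x + y):
Substitute the transformed coordinates into each option and compare with the original:
(A) x + y  ->  (x) + (3x + y) = 4x + y   [differs from x + y: not invariant]
(B) x  ->  (x) = x   [equals x: invariant]
(C) x - y  ->  (x) - (3x + y) = -2x - y   [differs from x - y: not invariant]
(D) x^2 + y^2  ->  (x)^2 + (3x + y)^2 = 10x^2 + 6xy + y^2   [differs from x^2 + y^2: not invariant]

Only option (B), x, is unchanged by the transformation.
A vertical shear moves points parallel to the y-axis, so the x-coordinate (and any function of x alone) is unchanged.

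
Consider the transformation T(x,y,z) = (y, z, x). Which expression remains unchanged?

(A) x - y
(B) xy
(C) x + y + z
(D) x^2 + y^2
C

Apply T(x,y,z) = (y, z, x) to each option, i.e. replace (x, y, z) by the transformed coordinates.
Substitute the transformed coordinates into each option and compare with the original:
(A) x - y  ->  (y) - (z) = y - z   [differs from x - y: not invariant]
(B) xy  ->  (y)(z) = yz   [differs from xy: not invariant]
(C) x + y + z  ->  (y) + (z) + (x) = x + y + z   [equals x + y + z: invariant]
(D) x^2 + y^2  ->  (y)^2 + (z)^2 = y^2 + z^2   [differs from x^2 + y^2: not invariant]

Only option (C), x + y + z, is unchanged by the transformation.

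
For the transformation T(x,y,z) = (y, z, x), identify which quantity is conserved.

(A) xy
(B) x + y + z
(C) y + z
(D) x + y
B

Apply T(x,y,z) = (y, z, x) to each option, i.e. replace (x, y, z) by the transformed coordinates.
Substitute the transformed coordinates into each option and compare with the original:
(A) xy  ->  (y)(z) = yz   [differs from xy: not invariant]
(B) x + y + z  ->  (y) + (z) + (x) = x + y + z   [equals x + y + z: invariant]
(C) y + z  ->  (z) + (x) = x + z   [differs from y + z: not invariant]
(D) x + y  ->  (y) + (z) = y + z   [differs from x + y: not invariant]

Only option (B), x + y + z, is unchanged by the transformation.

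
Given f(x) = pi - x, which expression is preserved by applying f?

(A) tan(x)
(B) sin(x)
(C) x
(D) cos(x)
B

For f(x) = pi - x:
sin(pi - x) = sin(x), so sine is invariant under this transformation.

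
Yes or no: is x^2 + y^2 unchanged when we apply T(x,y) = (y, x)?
Yes

Substitute T(x,y) = (y, x) into the expression and compare with the original.

Original: x^2 + y^2
After applying T: (y)^2 + (x)^2 = x^2 + y^2

This is identical to the original x^2 + y^2, so the expression is invariant.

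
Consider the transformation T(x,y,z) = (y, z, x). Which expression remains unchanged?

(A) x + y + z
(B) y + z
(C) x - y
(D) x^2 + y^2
A

Apply T(x,y,z) = (y, z, x) to each option, i.e. replace (x, y, z) by the transformed coordinates.
Substitute the transformed coordinates into each option and compare with the original:
(A) x + y + z  ->  (y) + (z) + (x) = x + y + z   [equals x + y + z: invariant]
(B) y + z  ->  (z) + (x) = x + z   [differs from y + z: not invariant]
(C) x - y  ->  (y) - (z) = y - z   [differs from x - y: not invariant]
(D) x^2 + y^2  ->  (y)^2 + (z)^2 = y^2 + z^2   [differs from x^2 + y^2: not invariant]

Only option (A), x + y + z, is unchanged by the transformation.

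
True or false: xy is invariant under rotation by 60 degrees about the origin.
False

Applying rotation by 60 degrees: x' = x*cos(60 degrees) - y*sin(60 degrees) = x/2 - sqrt(3)y/2, y' = x*sin(60 degrees) + y*cos(60 degrees) = sqrt(3)x/2 + y/2

Substituting into xy:
(x/2 - sqrt(3)y/2)(sqrt(3)x/2 + y/2)
= sqrt(3)x^2/4 - xy/2 - sqrt(3)y^2/4

This differs from the original expression xy, so it is NOT invariant.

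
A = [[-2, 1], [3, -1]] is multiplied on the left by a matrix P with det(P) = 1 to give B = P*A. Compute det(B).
-1

By the multiplicative property of determinants, det(B) = det(P*A) = det(P) * det(A) = det(A),
so the determinant is invariant under multiplication by any determinant-1 matrix; we just need det(A).

det(A) = (-2)(-1) - (1)(3) = 2 - 3 = -1

Therefore det(B) = 1 * (-1) = -1.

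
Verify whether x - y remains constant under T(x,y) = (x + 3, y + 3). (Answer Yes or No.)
Yes

Substitute T(x,y) = (x + 3, y + 3) into the expression and compare with the original.

Original: x - y
After applying T: (x + 3) - (y + 3) = x - y

This is identical to the original x - y, so the expression is invariant.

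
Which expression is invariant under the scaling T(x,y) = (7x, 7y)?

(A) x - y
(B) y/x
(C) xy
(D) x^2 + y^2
B

Under the uniform scaling T(x,y) = (7x, 7y):
Substitute the transformed coordinates into each option and compare with the original:
(A) x - y  ->  (7x) - (7y) = 7x - 7y   [differs from x - y: not invariant]
(B) y/x  ->  (7y)/(7x) = y/x   [equals y/x: invariant]
(C) xy  ->  (7x)(7y) = 49xy   [differs from xy: not invariant]
(D) x^2 + y^2  ->  (7x)^2 + (7y)^2 = 49x^2 + 49y^2   [differs from x^2 + y^2: not invariant]

Only option (B), y/x, is unchanged by the transformation.
The common factor 7 cancels in a ratio of coordinates, while sums, products and sums of squares pick up factors of 7 or 49.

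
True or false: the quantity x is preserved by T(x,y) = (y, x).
False

Substitute T(x,y) = (y, x) into the expression and compare with the original.

Original: x
After applying T: (y) = y

This differs from the original x (difference: -x + y), so the expression is NOT invariant.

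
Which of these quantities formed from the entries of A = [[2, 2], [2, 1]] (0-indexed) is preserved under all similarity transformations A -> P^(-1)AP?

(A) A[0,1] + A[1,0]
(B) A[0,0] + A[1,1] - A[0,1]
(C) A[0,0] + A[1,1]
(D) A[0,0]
C

A[0,0] + A[1,1] is the trace of A. By the cyclic property of the trace, tr(P^(-1)AP) = tr(APP^(-1)) = tr(A), so it is the same for every matrix similar to A.

The other combinations are not similarity invariants. For example, take P = [[1, 1], [0, 1]] (det P = 1), so P^(-1) = [[1, -1], [0, 1]] and
B = P^(-1)AP = [[0, 1], [2, 3]].
Evaluating each option on A and on B:
(A) A[0,1] + A[1,0]: 4 for A, 3 for B -> changes
(B) A[0,0] + A[1,1] - A[0,1]: 1 for A, 2 for B -> changes
(C) A[0,0] + A[1,1]: 3 for A, 3 for B -> unchanged
(D) A[0,0]: 2 for A, 0 for B -> changes

Only (C) A[0,0] + A[1,1] = 3 survives (and it does so for every P, not just this one), so it is the invariant.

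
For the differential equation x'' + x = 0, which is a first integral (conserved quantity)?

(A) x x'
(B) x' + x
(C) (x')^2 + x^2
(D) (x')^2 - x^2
C

A first integral I satisfies dI/dt = 0 along every solution. Differentiate each option and use the equation of motion:
(A) d/dt[x x'] = (x')^2 + x x'' = (x')^2 - x^2, not identically 0
(B) d/dt[x' + x] = x'' + x' = -x + x', not identically 0
(C) d/dt[(x')^2 + x^2] = 2x'x'' + 2x x' = 2x'(-x) + 2x x' = 0
(D) d/dt[(x')^2 - x^2] = 2x'x'' - 2x x' = -4x x', not identically 0

Only (C) has zero time-derivative. So the energy-like quantity (x')^2 + x^2 is the first integral.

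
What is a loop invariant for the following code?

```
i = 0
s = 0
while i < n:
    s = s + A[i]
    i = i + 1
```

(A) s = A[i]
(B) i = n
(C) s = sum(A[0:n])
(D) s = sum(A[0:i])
D

A loop invariant must hold before the first iteration and be re-established by every execution of the body.

(D) s = sum(A[0:i]): Initially i = 0 and s = 0 = sum of the empty slice A[0:0]. If s = sum(A[0:i]) holds at the top of an iteration, the body sets s to sum(A[0:i]) + A[i] = sum(A[0:i+1]) and then i to i+1, so s = sum(A[0:i]) holds again. At exit i = n, giving s = sum(A[0:n]).

The other options fail:
(A) s = A[i]: after the first iteration s = A[0] but i = 1, so s = A[i] compares s with the wrong element (and fails in general).
(B) i = n: false initially (i = 0); it is the exit condition, not an invariant.
(C) s = sum(A[0:n]): false before the loop (s = 0, not the full sum) -- it only becomes true at exit.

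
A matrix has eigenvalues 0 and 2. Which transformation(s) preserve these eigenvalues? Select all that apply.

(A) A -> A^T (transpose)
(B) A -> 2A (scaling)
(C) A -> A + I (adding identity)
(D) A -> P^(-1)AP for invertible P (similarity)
A and D

Eigenvalues are preserved by:
1. Similarity transformations: A -> P^(-1)AP (same characteristic polynomial)
2. Transpose: A^T has the same eigenvalues as A

Eigenvalues are NOT preserved by:
- Adding identity: eigenvalues become 0+1, 2+1
- Scaling: eigenvalues become 0, 4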